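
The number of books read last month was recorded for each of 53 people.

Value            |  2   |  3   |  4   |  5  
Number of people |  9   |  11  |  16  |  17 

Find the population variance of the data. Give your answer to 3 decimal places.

1.156

Values: 2, 3, 4, 5
n = 53, Σfx = 200, mean = 3.7736
Σfx² = 816
Σf(x − x̄)² = Σfx² − (Σfx)²/n = 816 − 200²/53 = 61.2830
Population variance = 61.2830 / 53 = 1.1563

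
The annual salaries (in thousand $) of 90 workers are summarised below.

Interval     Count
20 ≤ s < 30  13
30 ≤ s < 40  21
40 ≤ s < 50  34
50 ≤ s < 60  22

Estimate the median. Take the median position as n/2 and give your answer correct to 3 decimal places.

43.235

Cumulative frequencies: 13, 34, 68, 90
n = 90; position = n/2 = 45.
This falls in the class 40 ≤ s < 50: L = 40, F = 34, f = 34, h = 10.
Median ≈ 40 + ((45 − 34) / 34) × 10 = 43.2353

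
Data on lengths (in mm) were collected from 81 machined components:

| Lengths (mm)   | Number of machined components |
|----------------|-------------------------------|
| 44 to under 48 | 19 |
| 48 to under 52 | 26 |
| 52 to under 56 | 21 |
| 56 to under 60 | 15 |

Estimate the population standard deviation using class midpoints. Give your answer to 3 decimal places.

Midpoints: 46, 50, 54, 58
n = 81, Σfm = 4178, mean = 51.5802
Σfm² = 216900
Σf(m − x̄)² = Σfm² − (Σfm)²/n = 216900 − 4178²/81 = 1397.7284
Population variance = 1397.7284 / 81 = 17.2559
Standard deviation = √17.2559 = 4.1540

4.154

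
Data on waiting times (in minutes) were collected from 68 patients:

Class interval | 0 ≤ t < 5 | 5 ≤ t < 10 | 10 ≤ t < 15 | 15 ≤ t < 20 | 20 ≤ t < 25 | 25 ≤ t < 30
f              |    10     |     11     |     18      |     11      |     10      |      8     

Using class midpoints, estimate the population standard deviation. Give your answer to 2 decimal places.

Midpoints: 2.5, 7.5, 12.5, 17.5, 22.5, 27.5
n = 68, Σfm = 970, mean = 14.2647
Σfm² = 17975
Σf(m − x̄)² = Σfm² − (Σfm)²/n = 17975 − 970²/68 = 4138.2353
Population variance = 4138.2353 / 68 = 60.8564
Standard deviation = √60.8564 = 7.8011

7.80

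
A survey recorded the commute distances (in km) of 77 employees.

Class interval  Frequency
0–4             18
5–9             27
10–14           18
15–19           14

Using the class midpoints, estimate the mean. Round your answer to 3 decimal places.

Midpoints: 2, 7, 12, 17
Σfm = 18×2 + 27×7 + 18×12 + 14×17 = 679
n = Σf = 77
Mean = 679 / 77 = 8.8182

8.818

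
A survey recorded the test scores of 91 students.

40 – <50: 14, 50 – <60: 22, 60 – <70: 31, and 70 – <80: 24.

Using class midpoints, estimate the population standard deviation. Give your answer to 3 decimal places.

Midpoints: 45, 55, 65, 75
n = 91, Σfm = 5655, mean = 62.1429
Σfm² = 360875
Σf(m − x̄)² = Σfm² − (Σfm)²/n = 360875 − 5655²/91 = 9457.1429
Population variance = 9457.1429 / 91 = 103.9246
Standard deviation = √103.9246 = 10.1943

10.194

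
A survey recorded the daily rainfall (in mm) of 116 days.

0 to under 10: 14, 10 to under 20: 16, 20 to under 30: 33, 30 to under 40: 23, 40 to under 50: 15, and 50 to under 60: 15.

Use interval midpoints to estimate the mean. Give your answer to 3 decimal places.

29.655

Midpoints: 5, 15, 25, 35, 45, 55
Σfm = 14×5 + 16×15 + 33×25 + 23×35 + 15×45 + 15×55 = 3440
n = Σf = 116
Mean = 3440 / 116 = 29.6552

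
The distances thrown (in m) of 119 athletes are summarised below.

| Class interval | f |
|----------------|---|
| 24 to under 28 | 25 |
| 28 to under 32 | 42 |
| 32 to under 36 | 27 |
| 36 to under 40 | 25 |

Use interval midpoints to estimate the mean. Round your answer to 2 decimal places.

Midpoints: 26, 30, 34, 38
Σfm = 25×26 + 42×30 + 27×34 + 25×38 = 3778
n = Σf = 119
Mean = 3778 / 119 = 31.7479

31.75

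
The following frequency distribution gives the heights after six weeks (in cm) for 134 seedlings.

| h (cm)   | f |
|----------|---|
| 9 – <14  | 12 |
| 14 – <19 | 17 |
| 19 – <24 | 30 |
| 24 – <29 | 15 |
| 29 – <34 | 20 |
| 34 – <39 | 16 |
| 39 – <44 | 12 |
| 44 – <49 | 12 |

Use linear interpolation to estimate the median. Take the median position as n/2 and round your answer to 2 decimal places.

Cumulative frequencies: 12, 29, 59, 74, 94, 110, 122, 134
n = 134; position = n/2 = 67.
This falls in the class 24 – <29: L = 24, F = 59, f = 15, h = 5.
Median ≈ 24 + ((67 − 59) / 15) × 5 = 26.6667

26.67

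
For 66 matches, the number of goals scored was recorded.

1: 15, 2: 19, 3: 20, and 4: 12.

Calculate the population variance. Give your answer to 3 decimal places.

1.065

Values: 1, 2, 3, 4
n = 66, Σfx = 161, mean = 2.4394
Σfx² = 463
Σf(x − x̄)² = Σfx² − (Σfx)²/n = 463 − 161²/66 = 70.2576
Population variance = 70.2576 / 66 = 1.0645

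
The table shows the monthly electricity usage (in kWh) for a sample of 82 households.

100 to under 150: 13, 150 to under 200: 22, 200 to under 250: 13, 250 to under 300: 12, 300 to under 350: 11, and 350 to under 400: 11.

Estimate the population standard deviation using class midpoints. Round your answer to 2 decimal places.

82.75

Midpoints: 125, 175, 225, 275, 325, 375
n = 82, Σfm = 19400, mean = 236.5854
Σfm² = 5151250
Σf(m − x̄)² = Σfm² − (Σfm)²/n = 5151250 − 19400²/82 = 561493.9024
Population variance = 561493.9024 / 82 = 6847.4866
Standard deviation = √6847.4866 = 82.7495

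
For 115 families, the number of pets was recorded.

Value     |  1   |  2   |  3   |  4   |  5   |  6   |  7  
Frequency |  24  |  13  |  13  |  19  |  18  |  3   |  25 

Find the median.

4

Cumulative frequencies: 24, 37, 50, 69, 87, 90, 115
n = 115, so the median is the value in position (n+1)/2 = 58.
Position 58 falls at value 4.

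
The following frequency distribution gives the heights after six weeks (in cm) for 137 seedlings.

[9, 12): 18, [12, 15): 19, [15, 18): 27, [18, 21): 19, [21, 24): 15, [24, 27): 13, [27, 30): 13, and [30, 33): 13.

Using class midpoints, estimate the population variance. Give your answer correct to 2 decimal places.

43.08

Midpoints: 10.5, 13.5, 16.5, 19.5, 22.5, 25.5, 28.5, 31.5
n = 137, Σfm = 2710.5, mean = 19.7847
Σfm² = 59528.25
Σf(m − x̄)² = Σfm² − (Σfm)²/n = 59528.25 − 2710.5²/137 = 5901.8978
Population variance = 5901.8978 / 137 = 43.0795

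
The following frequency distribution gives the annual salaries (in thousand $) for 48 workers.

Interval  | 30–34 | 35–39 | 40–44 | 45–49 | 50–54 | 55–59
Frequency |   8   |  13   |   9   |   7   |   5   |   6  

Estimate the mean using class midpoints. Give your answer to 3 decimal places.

Midpoints: 32, 37, 42, 47, 52, 57
Σfm = 8×32 + 13×37 + 9×42 + 7×47 + 5×52 + 6×57 = 2046
n = Σf = 48
Mean = 2046 / 48 = 42.6250

42.625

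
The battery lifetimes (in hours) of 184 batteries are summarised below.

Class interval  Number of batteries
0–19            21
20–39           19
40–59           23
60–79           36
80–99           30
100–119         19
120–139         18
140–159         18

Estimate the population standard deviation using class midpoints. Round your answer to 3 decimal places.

42.153

Midpoints: 9.5, 29.5, 49.5, 69.5, 89.5, 109.5, 129.5, 149.5
n = 184, Σfm = 14188, mean = 77.1087
Σfm² = 1420966
Σf(m − x̄)² = Σfm² − (Σfm)²/n = 1420966 − 14188²/184 = 326947.8261
Population variance = 326947.8261 / 184 = 1776.8904
Standard deviation = √1776.8904 = 42.1532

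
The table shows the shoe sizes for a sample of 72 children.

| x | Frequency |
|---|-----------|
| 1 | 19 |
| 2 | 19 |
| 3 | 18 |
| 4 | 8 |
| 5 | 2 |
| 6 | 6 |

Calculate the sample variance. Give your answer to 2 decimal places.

Values: 1, 2, 3, 4, 5, 6
n = 72, Σfx = 189, mean = 2.6250
Σfx² = 651
Σf(x − x̄)² = Σfx² − (Σfx)²/n = 651 − 189²/72 = 154.8750
Sample variance = 154.8750 / 71 = 2.1813

2.18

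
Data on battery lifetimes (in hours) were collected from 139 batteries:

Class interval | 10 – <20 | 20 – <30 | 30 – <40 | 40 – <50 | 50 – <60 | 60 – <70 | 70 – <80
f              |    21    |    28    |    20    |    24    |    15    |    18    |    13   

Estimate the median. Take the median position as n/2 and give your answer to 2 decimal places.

Cumulative frequencies: 21, 49, 69, 93, 108, 126, 139
n = 139; position = n/2 = 69.5.
This falls in the class 40 – <50: L = 40, F = 69, f = 24, h = 10.
Median ≈ 40 + ((69.5 − 69) / 24) × 10 = 40.2083

40.21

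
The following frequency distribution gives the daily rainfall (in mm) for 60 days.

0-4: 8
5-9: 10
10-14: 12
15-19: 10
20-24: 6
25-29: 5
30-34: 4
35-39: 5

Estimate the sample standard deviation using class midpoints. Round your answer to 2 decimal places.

Midpoints: 2, 7, 12, 17, 22, 27, 32, 37
n = 60, Σfm = 980, mean = 16.3333
Σfm² = 22630
Σf(m − x̄)² = Σfm² − (Σfm)²/n = 22630 − 980²/60 = 6623.3333
Sample variance = 6623.3333 / 59 = 112.2599
Standard deviation = √112.2599 = 10.5953

10.60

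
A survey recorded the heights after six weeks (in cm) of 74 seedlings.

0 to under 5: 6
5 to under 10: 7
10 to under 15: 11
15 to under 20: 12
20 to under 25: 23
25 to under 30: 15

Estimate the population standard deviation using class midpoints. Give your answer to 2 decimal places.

7.68

Midpoints: 2.5, 7.5, 12.5, 17.5, 22.5, 27.5
n = 74, Σfm = 1345, mean = 18.1757
Σfm² = 28812.5
Σf(m − x̄)² = Σfm² − (Σfm)²/n = 28812.5 − 1345²/74 = 4366.2162
Population variance = 4366.2162 / 74 = 59.0029
Standard deviation = √59.0029 = 7.6813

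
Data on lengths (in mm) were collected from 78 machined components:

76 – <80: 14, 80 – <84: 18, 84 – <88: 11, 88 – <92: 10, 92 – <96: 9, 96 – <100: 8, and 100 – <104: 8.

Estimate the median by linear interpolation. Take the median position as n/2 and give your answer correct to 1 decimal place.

86.5

Cumulative frequencies: 14, 32, 43, 53, 62, 70, 78
n = 78; position = n/2 = 39.
This falls in the class 84 – <88: L = 84, F = 32, f = 11, h = 4.
Median ≈ 84 + ((39 − 32) / 11) × 4 = 86.5455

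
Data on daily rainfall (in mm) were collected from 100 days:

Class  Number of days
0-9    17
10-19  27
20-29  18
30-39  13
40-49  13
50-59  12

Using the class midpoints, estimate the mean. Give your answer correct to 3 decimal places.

Midpoints: 4.5, 14.5, 24.5, 34.5, 44.5, 54.5
Σfm = 17×4.5 + 27×14.5 + 18×24.5 + 13×34.5 + 13×44.5 + 12×54.5 = 2590
n = Σf = 100
Mean = 2590 / 100 = 25.9000

25.900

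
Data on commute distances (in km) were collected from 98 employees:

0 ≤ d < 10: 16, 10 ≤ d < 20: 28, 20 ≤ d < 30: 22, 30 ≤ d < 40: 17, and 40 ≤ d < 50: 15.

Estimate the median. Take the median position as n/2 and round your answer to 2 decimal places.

Cumulative frequencies: 16, 44, 66, 83, 98
n = 98; position = n/2 = 49.
This falls in the class 20 ≤ d < 30: L = 20, F = 44, f = 22, h = 10.
Median ≈ 20 + ((49 − 44) / 22) × 10 = 22.2727

22.27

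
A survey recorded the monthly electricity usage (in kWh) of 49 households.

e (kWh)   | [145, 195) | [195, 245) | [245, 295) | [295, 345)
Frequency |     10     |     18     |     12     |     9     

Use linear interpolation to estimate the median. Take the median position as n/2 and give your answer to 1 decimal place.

235.3

Cumulative frequencies: 10, 28, 40, 49
n = 49; position = n/2 = 24.5.
This falls in the class [195, 245): L = 195, F = 10, f = 18, h = 50.
Median ≈ 195 + ((24.5 − 10) / 18) × 50 = 235.2778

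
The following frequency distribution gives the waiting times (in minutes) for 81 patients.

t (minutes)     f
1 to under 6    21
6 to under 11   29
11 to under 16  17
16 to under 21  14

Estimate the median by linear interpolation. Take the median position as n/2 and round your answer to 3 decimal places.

9.362

Cumulative frequencies: 21, 50, 67, 81
n = 81; position = n/2 = 40.5.
This falls in the class 6 to under 11: L = 6, F = 21, f = 29, h = 5.
Median ≈ 6 + ((40.5 − 21) / 29) × 5 = 9.3621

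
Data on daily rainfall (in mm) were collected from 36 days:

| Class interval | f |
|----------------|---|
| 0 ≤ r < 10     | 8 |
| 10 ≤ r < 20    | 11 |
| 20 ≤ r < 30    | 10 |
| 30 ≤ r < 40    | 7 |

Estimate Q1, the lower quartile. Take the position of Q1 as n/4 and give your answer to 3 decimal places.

Cumulative frequencies: 8, 19, 29, 36
n = 36; position = n/4 = 9.
This falls in the class 10 ≤ r < 20: L = 10, F = 8, f = 11, h = 10.
Lower quartile ≈ 10 + ((9 − 8) / 11) × 10 = 10.9091

10.909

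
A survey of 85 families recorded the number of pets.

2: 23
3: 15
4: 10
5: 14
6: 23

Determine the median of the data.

Cumulative frequencies: 23, 38, 48, 62, 85
n = 85, so the median is the value in position (n+1)/2 = 43.
Position 43 falls at value 4.

4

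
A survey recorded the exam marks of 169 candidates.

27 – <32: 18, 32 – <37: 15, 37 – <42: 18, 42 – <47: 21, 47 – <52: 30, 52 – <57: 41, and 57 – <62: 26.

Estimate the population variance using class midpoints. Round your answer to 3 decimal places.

92.038

Midpoints: 29.5, 34.5, 39.5, 44.5, 49.5, 54.5, 59.5
n = 169, Σfm = 7960.5, mean = 47.1036
Σfm² = 390522.25
Σf(m − x̄)² = Σfm² − (Σfm)²/n = 390522.25 − 7960.5²/169 = 15554.4379
Population variance = 15554.4379 / 169 = 92.0381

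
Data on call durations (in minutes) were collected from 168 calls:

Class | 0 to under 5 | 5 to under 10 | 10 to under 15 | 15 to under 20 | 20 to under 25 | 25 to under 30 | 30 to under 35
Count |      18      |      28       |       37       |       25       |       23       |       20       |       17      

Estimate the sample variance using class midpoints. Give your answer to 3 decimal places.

83.910

Midpoints: 2.5, 7.5, 12.5, 17.5, 22.5, 27.5, 32.5
n = 168, Σfm = 2775, mean = 16.5179
Σfm² = 59850
Σf(m − x̄)² = Σfm² − (Σfm)²/n = 59850 − 2775²/168 = 14012.9464
Sample variance = 14012.9464 / 167 = 83.9099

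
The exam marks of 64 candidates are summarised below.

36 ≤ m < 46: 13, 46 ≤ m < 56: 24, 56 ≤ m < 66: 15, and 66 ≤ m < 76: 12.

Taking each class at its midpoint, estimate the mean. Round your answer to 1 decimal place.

55.1

Midpoints: 41, 51, 61, 71
Σfm = 13×41 + 24×51 + 15×61 + 12×71 = 3524
n = Σf = 64
Mean = 3524 / 64 = 55.0625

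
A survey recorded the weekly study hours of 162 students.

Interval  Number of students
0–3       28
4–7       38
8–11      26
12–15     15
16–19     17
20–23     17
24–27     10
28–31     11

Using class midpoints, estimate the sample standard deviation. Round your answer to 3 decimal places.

8.679

Midpoints: 1.5, 5.5, 9.5, 13.5, 17.5, 21.5, 25.5, 29.5
n = 162, Σfm = 1943, mean = 11.9938
Σfm² = 35432.5
Σf(m − x̄)² = Σfm² − (Σfm)²/n = 35432.5 − 1943²/162 = 12128.4938
Sample variance = 12128.4938 / 161 = 75.3323
Standard deviation = √75.3323 = 8.6794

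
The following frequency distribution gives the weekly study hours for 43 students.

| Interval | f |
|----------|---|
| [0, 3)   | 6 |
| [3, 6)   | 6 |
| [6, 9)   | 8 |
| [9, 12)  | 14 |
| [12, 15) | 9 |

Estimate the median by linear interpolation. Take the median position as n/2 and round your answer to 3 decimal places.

Cumulative frequencies: 6, 12, 20, 34, 43
n = 43; position = n/2 = 21.5.
This falls in the class [9, 12): L = 9, F = 20, f = 14, h = 3.
Median ≈ 9 + ((21.5 − 20) / 14) × 3 = 9.3214

9.321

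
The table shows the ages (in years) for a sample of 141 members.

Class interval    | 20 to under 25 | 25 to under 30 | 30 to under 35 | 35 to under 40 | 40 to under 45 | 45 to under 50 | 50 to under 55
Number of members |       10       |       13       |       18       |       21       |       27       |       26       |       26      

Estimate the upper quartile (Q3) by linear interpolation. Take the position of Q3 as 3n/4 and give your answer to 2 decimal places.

Cumulative frequencies: 10, 23, 41, 62, 89, 115, 141
n = 141; position = 3n/4 = 105.75.
This falls in the class 45 to under 50: L = 45, F = 89, f = 26, h = 5.
Upper quartile ≈ 45 + ((105.75 − 89) / 26) × 5 = 48.2212

48.22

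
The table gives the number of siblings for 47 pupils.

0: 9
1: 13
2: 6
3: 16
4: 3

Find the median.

2

Cumulative frequencies: 9, 22, 28, 44, 47
n = 47, so the median is the value in position (n+1)/2 = 24.
Position 24 falls at value 2.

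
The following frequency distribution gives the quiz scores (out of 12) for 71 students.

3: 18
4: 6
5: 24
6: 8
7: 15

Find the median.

Cumulative frequencies: 18, 24, 48, 56, 71
n = 71, so the median is the value in position (n+1)/2 = 36.
Position 36 falls at value 5.

5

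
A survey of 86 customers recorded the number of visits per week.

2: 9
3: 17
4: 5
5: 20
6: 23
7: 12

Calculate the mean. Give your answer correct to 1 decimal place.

Values: 2, 3, 4, 5, 6, 7
Σfx = 9×2 + 17×3 + 5×4 + 20×5 + 23×6 + 12×7 = 411
n = Σf = 86
Mean = 411 / 86 = 4.7791

4.8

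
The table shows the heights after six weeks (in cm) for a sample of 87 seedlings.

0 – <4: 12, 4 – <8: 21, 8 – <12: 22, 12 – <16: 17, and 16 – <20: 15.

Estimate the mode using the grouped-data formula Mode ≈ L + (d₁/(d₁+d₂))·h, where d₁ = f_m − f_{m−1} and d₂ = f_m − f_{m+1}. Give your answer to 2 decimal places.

Modal class: 8 – <12 (highest frequency 22).
d₁ = 22 − 21 = 1, d₂ = 22 − 17 = 5
Mode ≈ 8 + (1/(1+5)) × 4 = 8 + 0.6667 = 8.6667

8.67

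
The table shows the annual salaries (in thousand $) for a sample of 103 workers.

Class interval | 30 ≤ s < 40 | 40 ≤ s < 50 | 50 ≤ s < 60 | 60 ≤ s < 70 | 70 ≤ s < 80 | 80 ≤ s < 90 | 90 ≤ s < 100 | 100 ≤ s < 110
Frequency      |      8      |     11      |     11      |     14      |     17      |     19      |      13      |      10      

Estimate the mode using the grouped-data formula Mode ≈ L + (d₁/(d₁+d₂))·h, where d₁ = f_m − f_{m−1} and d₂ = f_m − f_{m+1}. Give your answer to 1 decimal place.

82.5

Modal class: 80 ≤ s < 90 (highest frequency 19).
d₁ = 19 − 17 = 2, d₂ = 19 − 13 = 6
Mode ≈ 80 + (2/(2+6)) × 10 = 80 + 2.5000 = 82.5000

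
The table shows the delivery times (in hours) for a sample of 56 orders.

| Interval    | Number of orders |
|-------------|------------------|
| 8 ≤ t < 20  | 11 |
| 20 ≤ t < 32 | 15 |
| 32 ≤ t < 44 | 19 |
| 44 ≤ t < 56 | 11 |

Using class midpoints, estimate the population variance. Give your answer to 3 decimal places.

Midpoints: 14, 26, 38, 50
n = 56, Σfm = 1816, mean = 32.4286
Σfm² = 67232
Σf(m − x̄)² = Σfm² − (Σfm)²/n = 67232 − 1816²/56 = 8341.7143
Population variance = 8341.7143 / 56 = 148.9592

148.959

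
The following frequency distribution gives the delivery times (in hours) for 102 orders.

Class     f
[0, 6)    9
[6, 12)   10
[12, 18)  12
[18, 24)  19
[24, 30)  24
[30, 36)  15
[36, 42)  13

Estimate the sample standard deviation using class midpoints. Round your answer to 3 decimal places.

10.724

Midpoints: 3, 9, 15, 21, 27, 33, 39
n = 102, Σfm = 2346, mean = 23.0000
Σfm² = 65574
Σf(m − x̄)² = Σfm² − (Σfm)²/n = 65574 − 2346²/102 = 11616.0000
Sample variance = 11616.0000 / 101 = 115.0099
Standard deviation = √115.0099 = 10.7243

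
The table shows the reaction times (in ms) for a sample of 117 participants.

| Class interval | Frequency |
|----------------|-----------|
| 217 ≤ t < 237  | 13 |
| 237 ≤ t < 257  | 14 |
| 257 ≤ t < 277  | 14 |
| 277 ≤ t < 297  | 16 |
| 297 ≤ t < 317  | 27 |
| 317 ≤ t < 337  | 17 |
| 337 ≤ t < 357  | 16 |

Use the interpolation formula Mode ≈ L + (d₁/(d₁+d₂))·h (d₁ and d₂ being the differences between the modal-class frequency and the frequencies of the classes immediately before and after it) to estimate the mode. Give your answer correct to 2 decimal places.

Modal class: 297 ≤ t < 317 (highest frequency 27).
d₁ = 27 − 16 = 11, d₂ = 27 − 17 = 10
Mode ≈ 297 + (11/(11+10)) × 20 = 297 + 10.4762 = 307.4762

307.48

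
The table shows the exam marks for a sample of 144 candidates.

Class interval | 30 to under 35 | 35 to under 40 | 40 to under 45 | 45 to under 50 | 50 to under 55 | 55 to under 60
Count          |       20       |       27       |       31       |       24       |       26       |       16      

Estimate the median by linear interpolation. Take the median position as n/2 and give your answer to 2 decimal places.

44.03

Cumulative frequencies: 20, 47, 78, 102, 128, 144
n = 144; position = n/2 = 72.
This falls in the class 40 to under 45: L = 40, F = 47, f = 31, h = 5.
Median ≈ 40 + ((72 − 47) / 31) × 5 = 44.0323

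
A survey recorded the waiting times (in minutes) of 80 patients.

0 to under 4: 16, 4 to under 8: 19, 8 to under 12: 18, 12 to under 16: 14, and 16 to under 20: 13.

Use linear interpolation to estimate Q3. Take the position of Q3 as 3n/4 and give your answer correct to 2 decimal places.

Cumulative frequencies: 16, 35, 53, 67, 80
n = 80; position = 3n/4 = 60.
This falls in the class 12 to under 16: L = 12, F = 53, f = 14, h = 4.
Upper quartile ≈ 12 + ((60 − 53) / 14) × 4 = 14.0000

14.00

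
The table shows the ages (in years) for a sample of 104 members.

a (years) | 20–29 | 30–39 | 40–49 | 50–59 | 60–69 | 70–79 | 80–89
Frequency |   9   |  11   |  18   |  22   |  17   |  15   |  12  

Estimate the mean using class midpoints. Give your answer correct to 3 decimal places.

Midpoints: 24.5, 34.5, 44.5, 54.5, 64.5, 74.5, 84.5
Σfm = 9×24.5 + 11×34.5 + 18×44.5 + 22×54.5 + 17×64.5 + 15×74.5 + 12×84.5 = 5828
n = Σf = 104
Mean = 5828 / 104 = 56.0385

56.038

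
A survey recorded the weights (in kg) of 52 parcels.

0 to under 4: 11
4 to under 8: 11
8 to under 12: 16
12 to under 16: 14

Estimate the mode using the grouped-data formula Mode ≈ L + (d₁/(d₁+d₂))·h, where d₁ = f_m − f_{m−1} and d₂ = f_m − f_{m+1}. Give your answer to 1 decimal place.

Modal class: 8 to under 12 (highest frequency 16).
d₁ = 16 − 11 = 5, d₂ = 16 − 14 = 2
Mode ≈ 8 + (5/(5+2)) × 4 = 8 + 2.8571 = 10.8571

10.9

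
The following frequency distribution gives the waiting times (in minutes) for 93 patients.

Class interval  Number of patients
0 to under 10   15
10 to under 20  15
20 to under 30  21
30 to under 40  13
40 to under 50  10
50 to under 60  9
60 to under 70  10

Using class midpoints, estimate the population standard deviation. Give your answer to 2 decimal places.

19.02

Midpoints: 5, 15, 25, 35, 45, 55, 65
n = 93, Σfm = 2875, mean = 30.9140
Σfm² = 122525
Σf(m − x̄)² = Σfm² − (Σfm)²/n = 122525 − 2875²/93 = 33647.3118
Population variance = 33647.3118 / 93 = 361.7991
Standard deviation = √361.7991 = 19.0210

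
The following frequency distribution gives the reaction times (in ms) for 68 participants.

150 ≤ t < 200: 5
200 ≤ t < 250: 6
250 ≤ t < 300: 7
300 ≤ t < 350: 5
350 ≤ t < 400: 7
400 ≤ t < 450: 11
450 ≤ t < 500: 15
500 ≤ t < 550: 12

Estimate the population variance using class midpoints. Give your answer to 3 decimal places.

Midpoints: 175, 225, 275, 325, 375, 425, 475, 525
n = 68, Σfm = 26500, mean = 389.7059
Σfm² = 11177500
Σf(m − x̄)² = Σfm² − (Σfm)²/n = 11177500 − 26500²/68 = 850294.1176
Population variance = 850294.1176 / 68 = 12504.3253

12504.325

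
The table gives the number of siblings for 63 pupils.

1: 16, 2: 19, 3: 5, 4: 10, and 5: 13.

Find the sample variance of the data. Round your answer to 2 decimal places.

Values: 1, 2, 3, 4, 5
n = 63, Σfx = 174, mean = 2.7619
Σfx² = 622
Σf(x − x̄)² = Σfx² − (Σfx)²/n = 622 − 174²/63 = 141.4286
Sample variance = 141.4286 / 62 = 2.2811

2.28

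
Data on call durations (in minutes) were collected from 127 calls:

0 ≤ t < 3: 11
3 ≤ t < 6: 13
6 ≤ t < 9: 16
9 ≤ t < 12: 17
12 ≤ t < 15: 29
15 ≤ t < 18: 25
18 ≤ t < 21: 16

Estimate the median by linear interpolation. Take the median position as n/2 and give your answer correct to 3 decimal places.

12.672

Cumulative frequencies: 11, 24, 40, 57, 86, 111, 127
n = 127; position = n/2 = 63.5.
This falls in the class 12 ≤ t < 15: L = 12, F = 57, f = 29, h = 3.
Median ≈ 12 + ((63.5 − 57) / 29) × 3 = 12.6724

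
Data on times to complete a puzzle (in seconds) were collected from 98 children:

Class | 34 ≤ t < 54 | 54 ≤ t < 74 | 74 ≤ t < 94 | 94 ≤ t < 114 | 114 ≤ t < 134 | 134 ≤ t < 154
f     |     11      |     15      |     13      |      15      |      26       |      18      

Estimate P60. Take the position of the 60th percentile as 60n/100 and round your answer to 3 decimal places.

Cumulative frequencies: 11, 26, 39, 54, 80, 98
n = 98; position = 60n/100 = 58.8.
This falls in the class 114 ≤ t < 134: L = 114, F = 54, f = 26, h = 20.
60th percentile ≈ 114 + ((58.8 − 54) / 26) × 20 = 117.6923

117.692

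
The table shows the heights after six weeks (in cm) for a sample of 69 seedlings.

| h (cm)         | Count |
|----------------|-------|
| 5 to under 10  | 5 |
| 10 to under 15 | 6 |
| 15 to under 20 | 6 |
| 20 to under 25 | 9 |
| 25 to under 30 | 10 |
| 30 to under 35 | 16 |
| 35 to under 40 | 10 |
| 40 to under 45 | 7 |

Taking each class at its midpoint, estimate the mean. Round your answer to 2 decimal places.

Midpoints: 7.5, 12.5, 17.5, 22.5, 27.5, 32.5, 37.5, 42.5
Σfm = 5×7.5 + 6×12.5 + 6×17.5 + 9×22.5 + 10×27.5 + 16×32.5 + 10×37.5 + 7×42.5 = 1887.5
n = Σf = 69
Mean = 1887.5 / 69 = 27.3551

27.36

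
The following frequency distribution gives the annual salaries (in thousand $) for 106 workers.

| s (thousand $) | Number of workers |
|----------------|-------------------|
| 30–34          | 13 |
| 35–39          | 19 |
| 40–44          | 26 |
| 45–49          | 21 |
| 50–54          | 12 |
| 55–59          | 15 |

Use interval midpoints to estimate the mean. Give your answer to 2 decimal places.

Midpoints: 32, 37, 42, 47, 52, 57
Σfm = 13×32 + 19×37 + 26×42 + 21×47 + 12×52 + 15×57 = 4677
n = Σf = 106
Mean = 4677 / 106 = 44.1226

44.12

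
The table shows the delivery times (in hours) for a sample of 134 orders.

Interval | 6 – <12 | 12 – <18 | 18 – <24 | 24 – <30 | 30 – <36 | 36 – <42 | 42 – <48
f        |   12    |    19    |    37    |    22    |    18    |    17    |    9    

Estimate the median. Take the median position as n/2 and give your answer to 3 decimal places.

23.838

Cumulative frequencies: 12, 31, 68, 90, 108, 125, 134
n = 134; position = n/2 = 67.
This falls in the class 18 – <24: L = 18, F = 31, f = 37, h = 6.
Median ≈ 18 + ((67 − 31) / 37) × 6 = 23.8378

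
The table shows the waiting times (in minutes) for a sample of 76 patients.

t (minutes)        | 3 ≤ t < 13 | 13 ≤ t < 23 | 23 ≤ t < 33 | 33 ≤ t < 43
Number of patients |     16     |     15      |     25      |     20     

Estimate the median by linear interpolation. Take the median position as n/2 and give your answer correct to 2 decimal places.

25.80

Cumulative frequencies: 16, 31, 56, 76
n = 76; position = n/2 = 38.
This falls in the class 23 ≤ t < 33: L = 23, F = 31, f = 25, h = 10.
Median ≈ 23 + ((38 − 31) / 25) × 10 = 25.8000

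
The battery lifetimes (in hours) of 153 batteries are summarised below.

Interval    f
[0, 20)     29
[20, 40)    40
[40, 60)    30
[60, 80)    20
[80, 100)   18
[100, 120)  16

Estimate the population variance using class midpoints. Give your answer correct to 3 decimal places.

Midpoints: 10, 30, 50, 70, 90, 110
n = 153, Σfm = 7770, mean = 50.7843
Σfm² = 551300
Σf(m − x̄)² = Σfm² − (Σfm)²/n = 551300 − 7770²/153 = 156705.8824
Population variance = 156705.8824 / 153 = 1024.2215

1024.221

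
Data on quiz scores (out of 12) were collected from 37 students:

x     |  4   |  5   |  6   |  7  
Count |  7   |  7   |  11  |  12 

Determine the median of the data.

Cumulative frequencies: 7, 14, 25, 37
n = 37, so the median is the value in position (n+1)/2 = 19.
Position 19 falls at value 6.

6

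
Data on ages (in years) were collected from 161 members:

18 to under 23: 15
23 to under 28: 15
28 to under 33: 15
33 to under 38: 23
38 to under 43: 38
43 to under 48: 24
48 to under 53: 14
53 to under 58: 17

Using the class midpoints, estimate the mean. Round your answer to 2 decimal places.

38.79

Midpoints: 20.5, 25.5, 30.5, 35.5, 40.5, 45.5, 50.5, 55.5
Σfm = 15×20.5 + 15×25.5 + 15×30.5 + 23×35.5 + 38×40.5 + 24×45.5 + 14×50.5 + 17×55.5 = 6245.5
n = Σf = 161
Mean = 6245.5 / 161 = 38.7919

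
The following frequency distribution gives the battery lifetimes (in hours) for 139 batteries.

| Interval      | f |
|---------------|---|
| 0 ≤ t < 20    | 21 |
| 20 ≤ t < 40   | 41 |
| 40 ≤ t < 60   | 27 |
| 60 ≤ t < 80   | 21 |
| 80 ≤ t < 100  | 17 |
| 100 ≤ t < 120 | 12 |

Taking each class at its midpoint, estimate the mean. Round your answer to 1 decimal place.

51.2

Midpoints: 10, 30, 50, 70, 90, 110
Σfm = 21×10 + 41×30 + 27×50 + 21×70 + 17×90 + 12×110 = 7110
n = Σf = 139
Mean = 7110 / 139 = 51.1511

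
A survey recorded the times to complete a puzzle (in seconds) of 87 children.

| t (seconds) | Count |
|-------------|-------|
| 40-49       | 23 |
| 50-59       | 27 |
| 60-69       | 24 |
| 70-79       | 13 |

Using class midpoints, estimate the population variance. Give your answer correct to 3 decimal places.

Midpoints: 44.5, 54.5, 64.5, 74.5
n = 87, Σfm = 5011.5, mean = 57.6034
Σfm² = 297741.75
Σf(m − x̄)² = Σfm² − (Σfm)²/n = 297741.75 − 5011.5²/87 = 9062.0690
Population variance = 9062.0690 / 87 = 104.1617

104.162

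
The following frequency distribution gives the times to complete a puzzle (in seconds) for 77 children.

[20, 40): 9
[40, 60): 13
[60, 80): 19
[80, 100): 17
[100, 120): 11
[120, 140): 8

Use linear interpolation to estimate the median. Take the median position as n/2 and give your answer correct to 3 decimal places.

Cumulative frequencies: 9, 22, 41, 58, 69, 77
n = 77; position = n/2 = 38.5.
This falls in the class [60, 80): L = 60, F = 22, f = 19, h = 20.
Median ≈ 60 + ((38.5 − 22) / 19) × 20 = 77.3684

77.368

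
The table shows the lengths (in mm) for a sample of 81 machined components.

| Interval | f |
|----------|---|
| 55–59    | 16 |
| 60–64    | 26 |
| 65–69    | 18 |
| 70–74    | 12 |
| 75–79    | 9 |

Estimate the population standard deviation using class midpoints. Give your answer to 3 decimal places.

6.293

Midpoints: 57, 62, 67, 72, 77
n = 81, Σfm = 5287, mean = 65.2716
Σfm² = 348299
Σf(m − x̄)² = Σfm² − (Σfm)²/n = 348299 − 5287²/81 = 3208.0247
Population variance = 3208.0247 / 81 = 39.6052
Standard deviation = √39.6052 = 6.2933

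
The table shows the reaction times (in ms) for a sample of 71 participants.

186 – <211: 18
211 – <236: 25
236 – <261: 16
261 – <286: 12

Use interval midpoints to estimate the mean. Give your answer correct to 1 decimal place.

Midpoints: 198.5, 223.5, 248.5, 273.5
Σfm = 18×198.5 + 25×223.5 + 16×248.5 + 12×273.5 = 16418.5
n = Σf = 71
Mean = 16418.5 / 71 = 231.2465

231.2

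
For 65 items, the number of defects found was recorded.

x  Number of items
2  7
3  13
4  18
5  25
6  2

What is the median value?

4

Cumulative frequencies: 7, 20, 38, 63, 65
n = 65, so the median is the value in position (n+1)/2 = 33.
Position 33 falls at value 4.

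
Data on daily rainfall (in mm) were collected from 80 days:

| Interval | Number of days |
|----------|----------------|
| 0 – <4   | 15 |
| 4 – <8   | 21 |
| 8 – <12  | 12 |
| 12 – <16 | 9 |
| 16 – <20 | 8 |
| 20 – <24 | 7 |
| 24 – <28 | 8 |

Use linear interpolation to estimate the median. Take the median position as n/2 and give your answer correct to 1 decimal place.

Cumulative frequencies: 15, 36, 48, 57, 65, 72, 80
n = 80; position = n/2 = 40.
This falls in the class 8 – <12: L = 8, F = 36, f = 12, h = 4.
Median ≈ 8 + ((40 − 36) / 12) × 4 = 9.3333

9.3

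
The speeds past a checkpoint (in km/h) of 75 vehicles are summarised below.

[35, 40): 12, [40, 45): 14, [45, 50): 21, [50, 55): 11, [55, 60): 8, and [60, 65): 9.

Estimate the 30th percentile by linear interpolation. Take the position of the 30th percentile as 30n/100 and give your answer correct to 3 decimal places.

43.750

Cumulative frequencies: 12, 26, 47, 58, 66, 75
n = 75; position = 30n/100 = 22.5.
This falls in the class [40, 45): L = 40, F = 12, f = 14, h = 5.
30th percentile ≈ 40 + ((22.5 − 12) / 14) × 5 = 43.7500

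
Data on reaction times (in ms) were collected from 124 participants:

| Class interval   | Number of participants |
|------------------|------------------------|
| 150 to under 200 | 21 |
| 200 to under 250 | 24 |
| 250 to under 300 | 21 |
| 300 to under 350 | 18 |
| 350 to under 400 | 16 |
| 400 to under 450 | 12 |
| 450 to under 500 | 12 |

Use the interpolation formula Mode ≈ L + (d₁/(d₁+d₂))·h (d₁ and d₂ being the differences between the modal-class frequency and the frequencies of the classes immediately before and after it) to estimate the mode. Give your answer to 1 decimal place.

Modal class: 200 to under 250 (highest frequency 24).
d₁ = 24 − 21 = 3, d₂ = 24 − 21 = 3
Mode ≈ 200 + (3/(3+3)) × 50 = 200 + 25.0000 = 225.0000

225.0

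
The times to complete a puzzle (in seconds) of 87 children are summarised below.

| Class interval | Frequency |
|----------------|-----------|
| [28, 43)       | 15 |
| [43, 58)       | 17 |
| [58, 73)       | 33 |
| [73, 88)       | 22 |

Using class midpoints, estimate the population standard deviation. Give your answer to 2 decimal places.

15.41

Midpoints: 35.5, 50.5, 65.5, 80.5
n = 87, Σfm = 5323.5, mean = 61.1897
Σfm² = 346401.75
Σf(m − x̄)² = Σfm² − (Σfm)²/n = 346401.75 − 5323.5²/87 = 20658.6207
Population variance = 20658.6207 / 87 = 237.4554
Standard deviation = √237.4554 = 15.4096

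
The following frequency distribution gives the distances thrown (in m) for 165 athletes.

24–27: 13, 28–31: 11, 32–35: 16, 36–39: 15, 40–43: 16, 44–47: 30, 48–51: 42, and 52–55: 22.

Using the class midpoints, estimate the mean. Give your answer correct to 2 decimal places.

42.66

Midpoints: 25.5, 29.5, 33.5, 37.5, 41.5, 45.5, 49.5, 53.5
Σfm = 13×25.5 + 11×29.5 + 16×33.5 + 15×37.5 + 16×41.5 + 30×45.5 + 42×49.5 + 22×53.5 = 7039.5
n = Σf = 165
Mean = 7039.5 / 165 = 42.6636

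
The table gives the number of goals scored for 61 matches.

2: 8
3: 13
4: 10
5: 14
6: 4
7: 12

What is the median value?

Cumulative frequencies: 8, 21, 31, 45, 49, 61
n = 61, so the median is the value in position (n+1)/2 = 31.
Position 31 falls at value 4.

4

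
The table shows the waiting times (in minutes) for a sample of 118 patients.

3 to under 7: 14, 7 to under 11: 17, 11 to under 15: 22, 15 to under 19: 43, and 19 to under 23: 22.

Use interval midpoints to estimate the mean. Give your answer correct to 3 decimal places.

Midpoints: 5, 9, 13, 17, 21
Σfm = 14×5 + 17×9 + 22×13 + 43×17 + 22×21 = 1702
n = Σf = 118
Mean = 1702 / 118 = 14.4237

14.424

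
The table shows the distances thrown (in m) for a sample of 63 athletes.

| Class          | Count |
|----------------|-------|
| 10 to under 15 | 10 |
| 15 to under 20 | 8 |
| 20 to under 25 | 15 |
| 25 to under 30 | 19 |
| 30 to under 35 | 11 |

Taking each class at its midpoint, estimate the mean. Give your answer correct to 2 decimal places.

23.53

Midpoints: 12.5, 17.5, 22.5, 27.5, 32.5
Σfm = 10×12.5 + 8×17.5 + 15×22.5 + 19×27.5 + 11×32.5 = 1482.5
n = Σf = 63
Mean = 1482.5 / 63 = 23.5317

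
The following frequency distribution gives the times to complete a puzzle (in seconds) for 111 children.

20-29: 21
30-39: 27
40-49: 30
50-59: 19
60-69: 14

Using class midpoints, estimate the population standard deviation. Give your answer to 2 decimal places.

Midpoints: 24.5, 34.5, 44.5, 54.5, 64.5
n = 111, Σfm = 4719.5, mean = 42.5180
Σfm² = 218827.75
Σf(m − x̄)² = Σfm² − (Σfm)²/n = 218827.75 − 4719.5²/111 = 18163.9640
Population variance = 18163.9640 / 111 = 163.6393
Standard deviation = √163.6393 = 12.7922

12.79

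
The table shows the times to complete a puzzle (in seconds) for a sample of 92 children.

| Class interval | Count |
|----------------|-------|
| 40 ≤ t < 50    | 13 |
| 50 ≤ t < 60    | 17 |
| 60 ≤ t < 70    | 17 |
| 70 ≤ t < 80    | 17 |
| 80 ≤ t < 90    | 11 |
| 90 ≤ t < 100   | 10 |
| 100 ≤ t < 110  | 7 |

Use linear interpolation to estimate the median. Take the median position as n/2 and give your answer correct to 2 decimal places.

69.41

Cumulative frequencies: 13, 30, 47, 64, 75, 85, 92
n = 92; position = n/2 = 46.
This falls in the class 60 ≤ t < 70: L = 60, F = 30, f = 17, h = 10.
Median ≈ 60 + ((46 − 30) / 17) × 10 = 69.4118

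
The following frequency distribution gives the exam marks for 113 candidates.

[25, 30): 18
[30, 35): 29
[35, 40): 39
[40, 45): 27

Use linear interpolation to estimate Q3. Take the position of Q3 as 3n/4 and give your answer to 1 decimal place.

39.8

Cumulative frequencies: 18, 47, 86, 113
n = 113; position = 3n/4 = 84.75.
This falls in the class [35, 40): L = 35, F = 47, f = 39, h = 5.
Upper quartile ≈ 35 + ((84.75 − 47) / 39) × 5 = 39.8397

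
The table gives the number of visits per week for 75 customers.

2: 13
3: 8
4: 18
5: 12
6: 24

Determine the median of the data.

4

Cumulative frequencies: 13, 21, 39, 51, 75
n = 75, so the median is the value in position (n+1)/2 = 38.
Position 38 falls at value 4.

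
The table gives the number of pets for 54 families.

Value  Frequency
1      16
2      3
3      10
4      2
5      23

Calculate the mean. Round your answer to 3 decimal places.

3.241

Values: 1, 2, 3, 4, 5
Σfx = 16×1 + 3×2 + 10×3 + 2×4 + 23×5 = 175
n = Σf = 54
Mean = 175 / 54 = 3.2407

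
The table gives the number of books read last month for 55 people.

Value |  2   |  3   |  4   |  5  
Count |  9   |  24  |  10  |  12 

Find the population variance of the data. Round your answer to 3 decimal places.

1.012

Values: 2, 3, 4, 5
n = 55, Σfx = 190, mean = 3.4545
Σfx² = 712
Σf(x − x̄)² = Σfx² − (Σfx)²/n = 712 − 190²/55 = 55.6364
Population variance = 55.6364 / 55 = 1.0116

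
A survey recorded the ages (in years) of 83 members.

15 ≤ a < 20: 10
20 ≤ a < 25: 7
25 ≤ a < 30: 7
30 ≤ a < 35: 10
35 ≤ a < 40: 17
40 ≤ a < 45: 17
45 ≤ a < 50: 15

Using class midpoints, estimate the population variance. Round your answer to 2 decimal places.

96.57

Midpoints: 17.5, 22.5, 27.5, 32.5, 37.5, 42.5, 47.5
n = 83, Σfm = 2922.5, mean = 35.2108
Σfm² = 110918.75
Σf(m − x̄)² = Σfm² − (Σfm)²/n = 110918.75 − 2922.5²/83 = 8015.0602
Population variance = 8015.0602 / 83 = 96.5670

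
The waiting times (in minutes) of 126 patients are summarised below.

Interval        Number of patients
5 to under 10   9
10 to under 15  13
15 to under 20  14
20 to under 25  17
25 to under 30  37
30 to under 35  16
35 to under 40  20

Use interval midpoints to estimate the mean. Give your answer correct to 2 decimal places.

Midpoints: 7.5, 12.5, 17.5, 22.5, 27.5, 32.5, 37.5
Σfm = 9×7.5 + 13×12.5 + 14×17.5 + 17×22.5 + 37×27.5 + 16×32.5 + 20×37.5 = 3145
n = Σf = 126
Mean = 3145 / 126 = 24.9603

24.96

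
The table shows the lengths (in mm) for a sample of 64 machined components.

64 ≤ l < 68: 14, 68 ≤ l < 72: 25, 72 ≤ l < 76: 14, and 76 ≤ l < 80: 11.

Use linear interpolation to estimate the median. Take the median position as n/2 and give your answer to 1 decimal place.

Cumulative frequencies: 14, 39, 53, 64
n = 64; position = n/2 = 32.
This falls in the class 68 ≤ l < 72: L = 68, F = 14, f = 25, h = 4.
Median ≈ 68 + ((32 − 14) / 25) × 4 = 70.8800

70.9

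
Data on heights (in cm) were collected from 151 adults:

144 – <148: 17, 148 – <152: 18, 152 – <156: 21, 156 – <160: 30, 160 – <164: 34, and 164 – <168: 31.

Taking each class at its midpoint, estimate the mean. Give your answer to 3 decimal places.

157.682

Midpoints: 146, 150, 154, 158, 162, 166
Σfm = 17×146 + 18×150 + 21×154 + 30×158 + 34×162 + 31×166 = 23810
n = Σf = 151
Mean = 23810 / 151 = 157.6821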